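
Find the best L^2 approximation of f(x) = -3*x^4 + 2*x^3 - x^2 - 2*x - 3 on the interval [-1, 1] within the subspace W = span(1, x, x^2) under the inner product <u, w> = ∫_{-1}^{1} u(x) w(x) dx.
g(x) = -25*x^2/7 - 4*x/5 - 96/35

The best approximation g ∈ W is the orthogonal projection of f onto W. Writing g = a_0 + a_1 x + a_2 x^2, the coefficients solve the normal equations G · a = b where
  G_{ij} = <φ_i, φ_j> and b_i = <f, φ_i>, with φ_0 = 1, φ_1 = x, φ_2 = x^2.
G =
  [2, 0, 2/3]
  [0, 2/3, 0]
  [2/3, 0, 2/5],
b = (-118/15, -8/15, -114/35).
Solving gives a_0 = -96/35, a_1 = -4/5, a_2 = -25/7, so
  g(x) = -25*x^2/7 - 4*x/5 - 96/35.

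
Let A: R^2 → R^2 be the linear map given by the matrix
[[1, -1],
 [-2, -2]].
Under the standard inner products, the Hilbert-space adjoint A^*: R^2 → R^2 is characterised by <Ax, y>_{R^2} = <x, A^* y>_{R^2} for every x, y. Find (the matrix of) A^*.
A^* = A^T =
[[1, -2],
 [-1, -2]]

For real matrices with standard dot products, the defining identity <Ax, y> = <x, A^* y> gives (Ax)^T y = x^T (A^*) y, i.e. x^T A^T y = x^T (A^*) y. Since this holds for all x, y, we must have A^* = A^T. Therefore
A^* =
[[1, -2],
 [-1, -2]].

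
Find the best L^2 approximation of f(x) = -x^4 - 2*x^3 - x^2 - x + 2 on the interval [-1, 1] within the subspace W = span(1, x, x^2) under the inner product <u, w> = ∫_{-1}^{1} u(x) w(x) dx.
g(x) = -13*x^2/7 - 11*x/5 + 73/35

The best approximation g ∈ W is the orthogonal projection of f onto W. Writing g = a_0 + a_1 x + a_2 x^2, the coefficients solve the normal equations G · a = b where
  G_{ij} = <φ_i, φ_j> and b_i = <f, φ_i>, with φ_0 = 1, φ_1 = x, φ_2 = x^2.
G =
  [2, 0, 2/3]
  [0, 2/3, 0]
  [2/3, 0, 2/5],
b = (44/15, -22/15, 68/105).
Solving gives a_0 = 73/35, a_1 = -11/5, a_2 = -13/7, so
  g(x) = -13*x^2/7 - 11*x/5 + 73/35.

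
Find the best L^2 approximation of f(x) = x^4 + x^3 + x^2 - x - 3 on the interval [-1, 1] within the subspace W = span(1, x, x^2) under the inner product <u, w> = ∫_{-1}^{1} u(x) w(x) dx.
g(x) = 13*x^2/7 - 2*x/5 - 108/35

The best approximation g ∈ W is the orthogonal projection of f onto W. Writing g = a_0 + a_1 x + a_2 x^2, the coefficients solve the normal equations G · a = b where
  G_{ij} = <φ_i, φ_j> and b_i = <f, φ_i>, with φ_0 = 1, φ_1 = x, φ_2 = x^2.
G =
  [2, 0, 2/3]
  [0, 2/3, 0]
  [2/3, 0, 2/5],
b = (-74/15, -4/15, -46/35).
Solving gives a_0 = -108/35, a_1 = -2/5, a_2 = 13/7, so
  g(x) = 13*x^2/7 - 2*x/5 - 108/35.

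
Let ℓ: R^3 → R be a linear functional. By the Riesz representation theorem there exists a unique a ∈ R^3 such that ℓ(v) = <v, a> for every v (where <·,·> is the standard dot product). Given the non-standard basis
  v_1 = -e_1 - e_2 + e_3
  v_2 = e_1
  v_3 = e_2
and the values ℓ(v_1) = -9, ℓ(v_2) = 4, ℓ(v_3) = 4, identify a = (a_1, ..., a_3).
a = (4, 4, -1)

Write a = (a_1, ..., a_3) in the standard basis. For each basis vector v_i, ℓ(v_i) = <v_i, a> is a linear equation in the a_j's. Collect the n equations into a matrix system V a = ℓ, where row i of V is v_i (expressed in the standard basis). Since V is invertible (lower-triangular with 1s on the diagonal, up to permutation), solve by back-substitution:
  V =
[[-1, -1, 1],
 [1, 0, 0],
 [0, 1, 0]]
  V a = (-9, 4, 4)
Solving gives a = (4, 4, -1).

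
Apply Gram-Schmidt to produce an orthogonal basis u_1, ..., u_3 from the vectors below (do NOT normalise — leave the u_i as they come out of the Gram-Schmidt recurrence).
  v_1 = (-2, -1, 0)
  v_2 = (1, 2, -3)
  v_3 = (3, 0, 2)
Orthogonal basis:
  u_1 = (-2, -1, 0)
  u_2 = (-3/5, 6/5, -3)
  u_3 = (1/6, -1/3, -1/6)

Apply the Gram-Schmidt recurrence
  u_1 = v_1
  u_i = v_i − Σ_{j<i} ((v_i · u_j) / (u_j · u_j)) · u_j.

Step by step this gives:
  u_1 = (-2, -1, 0)
  u_2 = (-3/5, 6/5, -3)
  u_3 = (1/6, -1/3, -1/6)

Orthogonality check:
  u_2 · u_1 = 0 (should be 0)
  u_3 · u_1 = 0 (should be 0)
  u_3 · u_2 = 0 (should be 0)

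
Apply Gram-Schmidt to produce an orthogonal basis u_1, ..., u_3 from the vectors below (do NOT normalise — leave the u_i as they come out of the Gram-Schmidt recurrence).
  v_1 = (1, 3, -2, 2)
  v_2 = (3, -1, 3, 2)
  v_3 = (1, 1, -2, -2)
Orthogonal basis:
  u_1 = (1, 3, -2, 2)
  u_2 = (28/9, -2/3, 25/9, 20/9)
  u_3 = (371/205, 23/205, -26/41, -70/41)

Apply the Gram-Schmidt recurrence
  u_1 = v_1
  u_i = v_i − Σ_{j<i} ((v_i · u_j) / (u_j · u_j)) · u_j.

Step by step this gives:
  u_1 = (1, 3, -2, 2)
  u_2 = (28/9, -2/3, 25/9, 20/9)
  u_3 = (371/205, 23/205, -26/41, -70/41)

Orthogonality check:
  u_2 · u_1 = 0 (should be 0)
  u_3 · u_1 = 0 (should be 0)
  u_3 · u_2 = 0 (should be 0)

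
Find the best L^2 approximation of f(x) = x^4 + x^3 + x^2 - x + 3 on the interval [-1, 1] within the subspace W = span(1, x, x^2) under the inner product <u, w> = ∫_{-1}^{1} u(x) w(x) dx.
g(x) = 13*x^2/7 - 2*x/5 + 102/35

The best approximation g ∈ W is the orthogonal projection of f onto W. Writing g = a_0 + a_1 x + a_2 x^2, the coefficients solve the normal equations G · a = b where
  G_{ij} = <φ_i, φ_j> and b_i = <f, φ_i>, with φ_0 = 1, φ_1 = x, φ_2 = x^2.
G =
  [2, 0, 2/3]
  [0, 2/3, 0]
  [2/3, 0, 2/5],
b = (106/15, -4/15, 94/35).
Solving gives a_0 = 102/35, a_1 = -2/5, a_2 = 13/7, so
  g(x) = 13*x^2/7 - 2*x/5 + 102/35.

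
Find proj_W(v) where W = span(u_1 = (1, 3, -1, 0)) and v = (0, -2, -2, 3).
proj_W(v) = (-4/11, -12/11, 4/11, 0)

Set up U = [u_1 | ... | u_1] ∈ R^(4×1). The projector onto W = col(U) is P = U (U^T U)^(-1) U^T.
Compute U^T U =
  [11],
and U^T v = (-4).
Solve U^T U · c = U^T v for the coefficients: c = (-4/11). The projection is proj_W(v) = U c.
Check: (v - proj_W(v)) · u_1 = 0  (should be 0).
Result: proj_W(v) = (-4/11, -12/11, 4/11, 0).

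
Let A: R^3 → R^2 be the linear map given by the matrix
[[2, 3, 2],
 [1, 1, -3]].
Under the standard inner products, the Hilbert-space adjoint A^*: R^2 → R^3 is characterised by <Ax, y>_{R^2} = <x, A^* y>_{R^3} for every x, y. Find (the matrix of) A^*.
A^* = A^T =
[[2, 1],
 [3, 1],
 [2, -3]]

For real matrices with standard dot products, the defining identity <Ax, y> = <x, A^* y> gives (Ax)^T y = x^T (A^*) y, i.e. x^T A^T y = x^T (A^*) y. Since this holds for all x, y, we must have A^* = A^T. Therefore
A^* =
[[2, 1],
 [3, 1],
 [2, -3]].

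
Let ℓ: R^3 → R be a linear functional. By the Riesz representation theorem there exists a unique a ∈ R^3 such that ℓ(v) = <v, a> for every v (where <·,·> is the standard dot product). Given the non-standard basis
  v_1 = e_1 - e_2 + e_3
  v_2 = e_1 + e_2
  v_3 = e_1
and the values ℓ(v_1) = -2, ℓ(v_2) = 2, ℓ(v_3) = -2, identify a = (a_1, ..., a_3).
a = (-2, 4, 4)

Write a = (a_1, ..., a_3) in the standard basis. For each basis vector v_i, ℓ(v_i) = <v_i, a> is a linear equation in the a_j's. Collect the n equations into a matrix system V a = ℓ, where row i of V is v_i (expressed in the standard basis). Since V is invertible (lower-triangular with 1s on the diagonal, up to permutation), solve by back-substitution:
  V =
[[1, -1, 1],
 [1, 1, 0],
 [1, 0, 0]]
  V a = (-2, 2, -2)
Solving gives a = (-2, 4, 4).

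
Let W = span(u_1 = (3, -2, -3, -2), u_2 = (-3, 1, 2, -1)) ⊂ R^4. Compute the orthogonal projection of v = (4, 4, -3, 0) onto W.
proj_W(v) = (14/5, -139/165, -293/165, 199/165)

Set up U = [u_1 | ... | u_2] ∈ R^(4×2). The projector onto W = col(U) is P = U (U^T U)^(-1) U^T.
Compute U^T U =
  [26, -15]
  [-15, 15],
and U^T v = (13, -14).
Solve U^T U · c = U^T v for the coefficients: c = (-1/11, -169/165). The projection is proj_W(v) = U c.
Check: (v - proj_W(v)) · u_1 = 0  (should be 0).
Check: (v - proj_W(v)) · u_2 = 0  (should be 0).
Result: proj_W(v) = (14/5, -139/165, -293/165, 199/165).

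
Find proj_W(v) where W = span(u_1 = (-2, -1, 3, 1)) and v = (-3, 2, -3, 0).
proj_W(v) = (2/3, 1/3, -1, -1/3)

Set up U = [u_1 | ... | u_1] ∈ R^(4×1). The projector onto W = col(U) is P = U (U^T U)^(-1) U^T.
Compute U^T U =
  [15],
and U^T v = (-5).
Solve U^T U · c = U^T v for the coefficients: c = (-1/3). The projection is proj_W(v) = U c.
Check: (v - proj_W(v)) · u_1 = 0  (should be 0).
Result: proj_W(v) = (2/3, 1/3, -1, -1/3).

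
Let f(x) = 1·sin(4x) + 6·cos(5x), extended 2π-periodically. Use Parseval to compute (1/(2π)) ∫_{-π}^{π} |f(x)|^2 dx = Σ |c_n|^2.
Σ |c_n|^2 = 37/2

Expand |f|^2 and use orthogonality of {sin(nx), cos(mx)} on [-π, π]:
  ∫_{-π}^{π} sin(nx)^2 dx = π, ∫ cos(mx)^2 dx = π, and cross terms integrate to 0.
So ∫_{-π}^{π} f(x)^2 dx = 1^2 · π + 6^2 · π = (1 + 36)π.
Divide by 2π: (1 + 36)/2 = 37/2.
By Parseval, this equals Σ |c_n|^2.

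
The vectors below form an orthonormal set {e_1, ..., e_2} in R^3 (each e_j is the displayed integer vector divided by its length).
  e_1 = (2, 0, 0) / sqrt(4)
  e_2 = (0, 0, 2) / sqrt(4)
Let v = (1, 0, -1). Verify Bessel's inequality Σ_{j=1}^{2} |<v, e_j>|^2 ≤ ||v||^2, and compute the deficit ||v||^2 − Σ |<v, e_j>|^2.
Σ |<v, e_j>|^2 = 2; ||v||^2 = 2; deficit = 0

Write each e_j = u_j / sqrt(<u_j, u_j>) where u_j is the displayed integer vector. Then <v, e_j> = <v, u_j> / sqrt(<u_j, u_j>), so |<v, e_j>|^2 = <v, u_j>^2 / <u_j, u_j>.
Coefficients: <v, e_1> = 2/sqrt(4), <v, e_2> = -2/sqrt(4).
Square and sum: Σ |<v, e_j>|^2 = 2.
Compute ||v||^2 = v·v = 2.
Deficit = 2 − 2 = 0 ≥ 0, confirming Bessel's inequality. (The deficit equals ||v − Σ <v,e_j> e_j||^2, the squared distance from v to span{e_j}.)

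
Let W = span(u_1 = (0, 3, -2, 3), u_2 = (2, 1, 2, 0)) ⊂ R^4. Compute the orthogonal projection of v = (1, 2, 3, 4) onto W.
proj_W(v) = (464/197, 586/197, 228/197, 354/197)

Set up U = [u_1 | ... | u_2] ∈ R^(4×2). The projector onto W = col(U) is P = U (U^T U)^(-1) U^T.
Compute U^T U =
  [22, -1]
  [-1, 9],
and U^T v = (12, 10).
Solve U^T U · c = U^T v for the coefficients: c = (118/197, 232/197). The projection is proj_W(v) = U c.
Check: (v - proj_W(v)) · u_1 = 0  (should be 0).
Check: (v - proj_W(v)) · u_2 = 0  (should be 0).
Result: proj_W(v) = (464/197, 586/197, 228/197, 354/197).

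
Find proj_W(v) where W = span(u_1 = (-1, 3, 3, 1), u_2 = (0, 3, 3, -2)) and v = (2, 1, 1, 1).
proj_W(v) = (-1/4, 3/4, 3/4, 1/4)

Set up U = [u_1 | ... | u_2] ∈ R^(4×2). The projector onto W = col(U) is P = U (U^T U)^(-1) U^T.
Compute U^T U =
  [20, 16]
  [16, 22],
and U^T v = (5, 4).
Solve U^T U · c = U^T v for the coefficients: c = (1/4, 0). The projection is proj_W(v) = U c.
Check: (v - proj_W(v)) · u_1 = 0  (should be 0).
Check: (v - proj_W(v)) · u_2 = 0  (should be 0).
Result: proj_W(v) = (-1/4, 3/4, 3/4, 1/4).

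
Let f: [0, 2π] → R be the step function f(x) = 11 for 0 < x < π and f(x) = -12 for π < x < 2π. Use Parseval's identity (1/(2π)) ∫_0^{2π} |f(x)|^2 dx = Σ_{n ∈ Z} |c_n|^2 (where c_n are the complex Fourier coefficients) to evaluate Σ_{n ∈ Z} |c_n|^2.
Σ |c_n|^2 = 265/2

Parseval equates the L^2 energy of f (normalised by 1/(2π)) with the ℓ^2 sum of its Fourier coefficients: (1/(2π)) ∫_0^{2π} |f|^2 = Σ |c_n|^2.
Compute the left side: (1/(2π)) [∫_0^π 11^2 dx + ∫_π^{2π} (-12)^2 dx] = (1/(2π)) · (121π + 144π) = (121 + 144)/2 = 265/2.
So Σ_{n ∈ Z} |c_n|^2 = 265/2.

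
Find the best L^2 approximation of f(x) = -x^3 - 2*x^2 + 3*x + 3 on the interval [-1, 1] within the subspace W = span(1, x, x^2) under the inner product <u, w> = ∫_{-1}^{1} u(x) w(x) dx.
g(x) = -2*x^2 + 12*x/5 + 3

The best approximation g ∈ W is the orthogonal projection of f onto W. Writing g = a_0 + a_1 x + a_2 x^2, the coefficients solve the normal equations G · a = b where
  G_{ij} = <φ_i, φ_j> and b_i = <f, φ_i>, with φ_0 = 1, φ_1 = x, φ_2 = x^2.
G =
  [2, 0, 2/3]
  [0, 2/3, 0]
  [2/3, 0, 2/5],
b = (14/3, 8/5, 6/5).
Solving gives a_0 = 3, a_1 = 12/5, a_2 = -2, so
  g(x) = -2*x^2 + 12*x/5 + 3.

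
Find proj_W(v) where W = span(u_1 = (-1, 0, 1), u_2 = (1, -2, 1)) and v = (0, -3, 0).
proj_W(v) = (1, -2, 1)

Set up U = [u_1 | ... | u_2] ∈ R^(3×2). The projector onto W = col(U) is P = U (U^T U)^(-1) U^T.
Compute U^T U =
  [2, 0]
  [0, 6],
and U^T v = (0, 6).
Solve U^T U · c = U^T v for the coefficients: c = (0, 1). The projection is proj_W(v) = U c.
Check: (v - proj_W(v)) · u_1 = 0  (should be 0).
Check: (v - proj_W(v)) · u_2 = 0  (should be 0).
Result: proj_W(v) = (1, -2, 1).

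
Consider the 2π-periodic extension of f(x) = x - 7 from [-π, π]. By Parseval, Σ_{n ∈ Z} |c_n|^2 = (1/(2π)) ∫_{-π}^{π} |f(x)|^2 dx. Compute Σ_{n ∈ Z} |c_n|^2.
Σ |c_n|^2 = π^2/3 + 49

Expand and integrate term by term over [-π, π]:
  ∫ (x)^2 dx = 1·(2π^3/3); ∫ 2·1·(-7)·x dx = 0 (odd integrand); ∫ (-7)^2 dx = 49·2π.
So (1/(2π)) ∫_{-π}^{π} (x - 7)^2 dx = 1π^2/3 + 49 = π^2/3 + 49.
Parseval ⇒ Σ |c_n|^2 = π^2/3 + 49.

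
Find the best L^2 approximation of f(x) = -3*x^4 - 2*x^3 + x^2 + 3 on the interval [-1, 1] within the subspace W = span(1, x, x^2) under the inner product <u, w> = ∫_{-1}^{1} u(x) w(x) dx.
g(x) = -11*x^2/7 - 6*x/5 + 114/35

The best approximation g ∈ W is the orthogonal projection of f onto W. Writing g = a_0 + a_1 x + a_2 x^2, the coefficients solve the normal equations G · a = b where
  G_{ij} = <φ_i, φ_j> and b_i = <f, φ_i>, with φ_0 = 1, φ_1 = x, φ_2 = x^2.
G =
  [2, 0, 2/3]
  [0, 2/3, 0]
  [2/3, 0, 2/5],
b = (82/15, -4/5, 54/35).
Solving gives a_0 = 114/35, a_1 = -6/5, a_2 = -11/7, so
  g(x) = -11*x^2/7 - 6*x/5 + 114/35.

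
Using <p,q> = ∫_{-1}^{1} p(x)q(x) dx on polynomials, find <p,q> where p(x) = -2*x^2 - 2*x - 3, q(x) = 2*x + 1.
<p,q> = -10

Expand the product: p(x)·q(x) = -4*x^3 - 6*x^2 - 8*x - 3.
∫_{-1}^{1} of each monomial x^k gives [2/(k+1) if k even, 0 if k odd]. Integrating term-by-term (or equivalently evaluating the antiderivative F(x) = -x^4 - 2*x^3 - 4*x^2 - 3*x at the endpoints):
  F(1) − F(−1) = -10 − (0) = -10.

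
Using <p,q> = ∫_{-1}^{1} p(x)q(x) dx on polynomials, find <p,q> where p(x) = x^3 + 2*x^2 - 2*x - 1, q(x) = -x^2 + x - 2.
<p,q> = 4/15

Expand the product: p(x)·q(x) = -x^5 - x^4 + 2*x^3 - 5*x^2 + 3*x + 2.
∫_{-1}^{1} of each monomial x^k gives [2/(k+1) if k even, 0 if k odd]. Integrating term-by-term (or equivalently evaluating the antiderivative F(x) = -x^6/6 - x^5/5 + x^4/2 - 5*x^3/3 + 3*x^2/2 + 2*x at the endpoints):
  F(1) − F(−1) = 59/30 − (17/10) = 4/15.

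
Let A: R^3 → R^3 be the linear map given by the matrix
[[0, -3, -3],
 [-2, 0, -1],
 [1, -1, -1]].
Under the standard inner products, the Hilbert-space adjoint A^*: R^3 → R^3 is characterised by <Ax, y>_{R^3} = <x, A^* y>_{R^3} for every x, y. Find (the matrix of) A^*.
A^* = A^T =
[[0, -2, 1],
 [-3, 0, -1],
 [-3, -1, -1]]

For real matrices with standard dot products, the defining identity <Ax, y> = <x, A^* y> gives (Ax)^T y = x^T (A^*) y, i.e. x^T A^T y = x^T (A^*) y. Since this holds for all x, y, we must have A^* = A^T. Therefore
A^* =
[[0, -2, 1],
 [-3, 0, -1],
 [-3, -1, -1]].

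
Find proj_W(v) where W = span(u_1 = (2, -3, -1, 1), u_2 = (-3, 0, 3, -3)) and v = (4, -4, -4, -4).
proj_W(v) = (68/29, -132/29, -24/29, 24/29)

Set up U = [u_1 | ... | u_2] ∈ R^(4×2). The projector onto W = col(U) is P = U (U^T U)^(-1) U^T.
Compute U^T U =
  [15, -12]
  [-12, 27],
and U^T v = (20, -12).
Solve U^T U · c = U^T v for the coefficients: c = (44/29, 20/87). The projection is proj_W(v) = U c.
Check: (v - proj_W(v)) · u_1 = 0  (should be 0).
Check: (v - proj_W(v)) · u_2 = 0  (should be 0).
Result: proj_W(v) = (68/29, -132/29, -24/29, 24/29).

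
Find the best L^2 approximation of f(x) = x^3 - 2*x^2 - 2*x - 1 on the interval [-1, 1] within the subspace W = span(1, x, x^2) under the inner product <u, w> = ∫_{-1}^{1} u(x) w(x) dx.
g(x) = -2*x^2 - 7*x/5 - 1

The best approximation g ∈ W is the orthogonal projection of f onto W. Writing g = a_0 + a_1 x + a_2 x^2, the coefficients solve the normal equations G · a = b where
  G_{ij} = <φ_i, φ_j> and b_i = <f, φ_i>, with φ_0 = 1, φ_1 = x, φ_2 = x^2.
G =
  [2, 0, 2/3]
  [0, 2/3, 0]
  [2/3, 0, 2/5],
b = (-10/3, -14/15, -22/15).
Solving gives a_0 = -1, a_1 = -7/5, a_2 = -2, so
  g(x) = -2*x^2 - 7*x/5 - 1.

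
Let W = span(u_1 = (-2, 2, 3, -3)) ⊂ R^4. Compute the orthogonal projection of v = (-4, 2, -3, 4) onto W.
proj_W(v) = (9/13, -9/13, -27/26, 27/26)

Set up U = [u_1 | ... | u_1] ∈ R^(4×1). The projector onto W = col(U) is P = U (U^T U)^(-1) U^T.
Compute U^T U =
  [26],
and U^T v = (-9).
Solve U^T U · c = U^T v for the coefficients: c = (-9/26). The projection is proj_W(v) = U c.
Check: (v - proj_W(v)) · u_1 = 0  (should be 0).
Result: proj_W(v) = (9/13, -9/13, -27/26, 27/26).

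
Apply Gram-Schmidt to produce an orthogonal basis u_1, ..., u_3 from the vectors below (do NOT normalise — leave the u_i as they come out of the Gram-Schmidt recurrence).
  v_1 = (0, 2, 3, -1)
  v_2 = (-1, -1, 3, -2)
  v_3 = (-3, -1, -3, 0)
Orthogonal basis:
  u_1 = (0, 2, 3, -1)
  u_2 = (-1, -16/7, 15/14, -19/14)
  u_3 = (-358/129, 140/129, -38/43, -62/129)

Apply the Gram-Schmidt recurrence
  u_1 = v_1
  u_i = v_i − Σ_{j<i} ((v_i · u_j) / (u_j · u_j)) · u_j.

Step by step this gives:
  u_1 = (0, 2, 3, -1)
  u_2 = (-1, -16/7, 15/14, -19/14)
  u_3 = (-358/129, 140/129, -38/43, -62/129)

Orthogonality check:
  u_2 · u_1 = 0 (should be 0)
  u_3 · u_1 = 0 (should be 0)
  u_3 · u_2 = 0 (should be 0)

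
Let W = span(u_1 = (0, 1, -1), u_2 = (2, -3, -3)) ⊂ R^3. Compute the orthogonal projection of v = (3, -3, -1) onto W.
proj_W(v) = (18/11, -38/11, -16/11)

Set up U = [u_1 | ... | u_2] ∈ R^(3×2). The projector onto W = col(U) is P = U (U^T U)^(-1) U^T.
Compute U^T U =
  [2, 0]
  [0, 22],
and U^T v = (-2, 18).
Solve U^T U · c = U^T v for the coefficients: c = (-1, 9/11). The projection is proj_W(v) = U c.
Check: (v - proj_W(v)) · u_1 = 0  (should be 0).
Check: (v - proj_W(v)) · u_2 = 0  (should be 0).
Result: proj_W(v) = (18/11, -38/11, -16/11).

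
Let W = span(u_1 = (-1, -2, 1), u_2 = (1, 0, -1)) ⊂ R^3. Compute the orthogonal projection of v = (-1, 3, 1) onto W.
proj_W(v) = (-1, 3, 1)

Set up U = [u_1 | ... | u_2] ∈ R^(3×2). The projector onto W = col(U) is P = U (U^T U)^(-1) U^T.
Compute U^T U =
  [6, -2]
  [-2, 2],
and U^T v = (-4, -2).
Solve U^T U · c = U^T v for the coefficients: c = (-3/2, -5/2). The projection is proj_W(v) = U c.
Check: (v - proj_W(v)) · u_1 = 0  (should be 0).
Check: (v - proj_W(v)) · u_2 = 0  (should be 0).
Result: proj_W(v) = (-1, 3, 1).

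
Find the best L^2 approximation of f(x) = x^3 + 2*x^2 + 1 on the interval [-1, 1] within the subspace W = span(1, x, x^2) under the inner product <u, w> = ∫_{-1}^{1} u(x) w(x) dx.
g(x) = 2*x^2 + 3*x/5 + 1

The best approximation g ∈ W is the orthogonal projection of f onto W. Writing g = a_0 + a_1 x + a_2 x^2, the coefficients solve the normal equations G · a = b where
  G_{ij} = <φ_i, φ_j> and b_i = <f, φ_i>, with φ_0 = 1, φ_1 = x, φ_2 = x^2.
G =
  [2, 0, 2/3]
  [0, 2/3, 0]
  [2/3, 0, 2/5],
b = (10/3, 2/5, 22/15).
Solving gives a_0 = 1, a_1 = 3/5, a_2 = 2, so
  g(x) = 2*x^2 + 3*x/5 + 1.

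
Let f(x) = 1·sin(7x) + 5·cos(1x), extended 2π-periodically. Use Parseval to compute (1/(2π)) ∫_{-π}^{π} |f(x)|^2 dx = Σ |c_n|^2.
Σ |c_n|^2 = 13

Expand |f|^2 and use orthogonality of {sin(nx), cos(mx)} on [-π, π]:
  ∫_{-π}^{π} sin(nx)^2 dx = π, ∫ cos(mx)^2 dx = π, and cross terms integrate to 0.
So ∫_{-π}^{π} f(x)^2 dx = 1^2 · π + 5^2 · π = (1 + 25)π.
Divide by 2π: (1 + 25)/2 = 13.
By Parseval, this equals Σ |c_n|^2.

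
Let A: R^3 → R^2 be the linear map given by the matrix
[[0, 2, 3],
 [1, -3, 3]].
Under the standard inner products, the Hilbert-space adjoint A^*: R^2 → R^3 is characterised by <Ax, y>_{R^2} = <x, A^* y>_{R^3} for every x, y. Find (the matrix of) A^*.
A^* = A^T =
[[0, 1],
 [2, -3],
 [3, 3]]

For real matrices with standard dot products, the defining identity <Ax, y> = <x, A^* y> gives (Ax)^T y = x^T (A^*) y, i.e. x^T A^T y = x^T (A^*) y. Since this holds for all x, y, we must have A^* = A^T. Therefore
A^* =
[[0, 1],
 [2, -3],
 [3, 3]].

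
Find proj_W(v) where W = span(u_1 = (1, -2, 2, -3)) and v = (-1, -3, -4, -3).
proj_W(v) = (1/3, -2/3, 2/3, -1)

Set up U = [u_1 | ... | u_1] ∈ R^(4×1). The projector onto W = col(U) is P = U (U^T U)^(-1) U^T.
Compute U^T U =
  [18],
and U^T v = (6).
Solve U^T U · c = U^T v for the coefficients: c = (1/3). The projection is proj_W(v) = U c.
Check: (v - proj_W(v)) · u_1 = 0  (should be 0).
Result: proj_W(v) = (1/3, -2/3, 2/3, -1).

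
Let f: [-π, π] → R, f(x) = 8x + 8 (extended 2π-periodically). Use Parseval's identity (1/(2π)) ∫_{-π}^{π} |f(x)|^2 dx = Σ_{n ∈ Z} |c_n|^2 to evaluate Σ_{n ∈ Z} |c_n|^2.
Σ |c_n|^2 = 64π^2/3 + 64

Expand and integrate term by term over [-π, π]:
  ∫ (8x)^2 dx = 64·(2π^3/3); ∫ 2·8·(8)·x dx = 0 (odd integrand); ∫ 8^2 dx = 64·2π.
So (1/(2π)) ∫_{-π}^{π} (8x + 8)^2 dx = 64π^2/3 + 64 = 64π^2/3 + 64.
Parseval ⇒ Σ |c_n|^2 = 64π^2/3 + 64.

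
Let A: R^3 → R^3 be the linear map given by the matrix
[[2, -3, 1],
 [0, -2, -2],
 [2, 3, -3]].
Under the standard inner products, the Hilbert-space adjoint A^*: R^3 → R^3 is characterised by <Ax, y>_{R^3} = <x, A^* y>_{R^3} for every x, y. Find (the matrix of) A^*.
A^* = A^T =
[[2, 0, 2],
 [-3, -2, 3],
 [1, -2, -3]]

For real matrices with standard dot products, the defining identity <Ax, y> = <x, A^* y> gives (Ax)^T y = x^T (A^*) y, i.e. x^T A^T y = x^T (A^*) y. Since this holds for all x, y, we must have A^* = A^T. Therefore
A^* =
[[2, 0, 2],
 [-3, -2, 3],
 [1, -2, -3]].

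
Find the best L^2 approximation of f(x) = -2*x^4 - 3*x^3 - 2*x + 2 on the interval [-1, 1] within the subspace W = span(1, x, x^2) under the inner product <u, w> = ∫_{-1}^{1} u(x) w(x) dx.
g(x) = -12*x^2/7 - 19*x/5 + 76/35

The best approximation g ∈ W is the orthogonal projection of f onto W. Writing g = a_0 + a_1 x + a_2 x^2, the coefficients solve the normal equations G · a = b where
  G_{ij} = <φ_i, φ_j> and b_i = <f, φ_i>, with φ_0 = 1, φ_1 = x, φ_2 = x^2.
G =
  [2, 0, 2/3]
  [0, 2/3, 0]
  [2/3, 0, 2/5],
b = (16/5, -38/15, 16/21).
Solving gives a_0 = 76/35, a_1 = -19/5, a_2 = -12/7, so
  g(x) = -12*x^2/7 - 19*x/5 + 76/35.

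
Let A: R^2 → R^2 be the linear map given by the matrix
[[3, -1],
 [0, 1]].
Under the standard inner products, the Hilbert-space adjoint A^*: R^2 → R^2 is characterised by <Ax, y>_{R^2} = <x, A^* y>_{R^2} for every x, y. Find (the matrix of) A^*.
A^* = A^T =
[[3, 0],
 [-1, 1]]

For real matrices with standard dot products, the defining identity <Ax, y> = <x, A^* y> gives (Ax)^T y = x^T (A^*) y, i.e. x^T A^T y = x^T (A^*) y. Since this holds for all x, y, we must have A^* = A^T. Therefore
A^* =
[[3, 0],
 [-1, 1]].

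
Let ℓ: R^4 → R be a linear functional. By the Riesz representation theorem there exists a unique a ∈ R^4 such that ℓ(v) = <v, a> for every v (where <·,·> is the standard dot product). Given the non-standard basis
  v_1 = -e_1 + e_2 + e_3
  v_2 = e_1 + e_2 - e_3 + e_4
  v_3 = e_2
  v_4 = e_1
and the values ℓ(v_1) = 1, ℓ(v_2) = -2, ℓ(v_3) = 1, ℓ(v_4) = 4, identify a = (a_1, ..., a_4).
a = (4, 1, 4, -3)

Write a = (a_1, ..., a_4) in the standard basis. For each basis vector v_i, ℓ(v_i) = <v_i, a> is a linear equation in the a_j's. Collect the n equations into a matrix system V a = ℓ, where row i of V is v_i (expressed in the standard basis). Since V is invertible (lower-triangular with 1s on the diagonal, up to permutation), solve by back-substitution:
  V =
[[-1, 1, 1, 0],
 [1, 1, -1, 1],
 [0, 1, 0, 0],
 [1, 0, 0, 0]]
  V a = (1, -2, 1, 4)
Solving gives a = (4, 1, 4, -3).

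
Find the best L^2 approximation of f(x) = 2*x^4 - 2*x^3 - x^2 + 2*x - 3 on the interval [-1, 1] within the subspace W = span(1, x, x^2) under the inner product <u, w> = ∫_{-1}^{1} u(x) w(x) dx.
g(x) = 5*x^2/7 + 4*x/5 - 111/35

The best approximation g ∈ W is the orthogonal projection of f onto W. Writing g = a_0 + a_1 x + a_2 x^2, the coefficients solve the normal equations G · a = b where
  G_{ij} = <φ_i, φ_j> and b_i = <f, φ_i>, with φ_0 = 1, φ_1 = x, φ_2 = x^2.
G =
  [2, 0, 2/3]
  [0, 2/3, 0]
  [2/3, 0, 2/5],
b = (-88/15, 8/15, -64/35).
Solving gives a_0 = -111/35, a_1 = 4/5, a_2 = 5/7, so
  g(x) = 5*x^2/7 + 4*x/5 - 111/35.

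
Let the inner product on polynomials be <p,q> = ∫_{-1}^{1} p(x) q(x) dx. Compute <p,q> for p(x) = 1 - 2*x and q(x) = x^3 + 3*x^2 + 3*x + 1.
<p,q> = -4/5

Expand the product: p(x)·q(x) = -2*x^4 - 5*x^3 - 3*x^2 + x + 1.
∫_{-1}^{1} of each monomial x^k gives [2/(k+1) if k even, 0 if k odd]. Integrating term-by-term (or equivalently evaluating the antiderivative F(x) = -2*x^5/5 - 5*x^4/4 - x^3 + x^2/2 + x at the endpoints):
  F(1) − F(−1) = -23/20 − (-7/20) = -4/5.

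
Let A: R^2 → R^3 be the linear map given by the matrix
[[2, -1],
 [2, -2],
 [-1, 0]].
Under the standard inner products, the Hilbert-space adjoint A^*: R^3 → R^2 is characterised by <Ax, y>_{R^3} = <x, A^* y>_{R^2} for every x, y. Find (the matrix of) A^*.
A^* = A^T =
[[2, 2, -1],
 [-1, -2, 0]]

For real matrices with standard dot products, the defining identity <Ax, y> = <x, A^* y> gives (Ax)^T y = x^T (A^*) y, i.e. x^T A^T y = x^T (A^*) y. Since this holds for all x, y, we must have A^* = A^T. Therefore
A^* =
[[2, 2, -1],
 [-1, -2, 0]].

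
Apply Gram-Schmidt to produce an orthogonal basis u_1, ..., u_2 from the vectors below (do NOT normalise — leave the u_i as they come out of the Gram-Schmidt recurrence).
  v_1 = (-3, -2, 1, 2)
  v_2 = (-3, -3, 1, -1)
Orthogonal basis:
  u_1 = (-3, -2, 1, 2)
  u_2 = (-2/3, -13/9, 2/9, -23/9)

Apply the Gram-Schmidt recurrence
  u_1 = v_1
  u_i = v_i − Σ_{j<i} ((v_i · u_j) / (u_j · u_j)) · u_j.

Step by step this gives:
  u_1 = (-3, -2, 1, 2)
  u_2 = (-2/3, -13/9, 2/9, -23/9)

Orthogonality check:
  u_2 · u_1 = 0 (should be 0)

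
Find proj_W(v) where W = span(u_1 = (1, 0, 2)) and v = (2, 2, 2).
proj_W(v) = (6/5, 0, 12/5)

Set up U = [u_1 | ... | u_1] ∈ R^(3×1). The projector onto W = col(U) is P = U (U^T U)^(-1) U^T.
Compute U^T U =
  [5],
and U^T v = (6).
Solve U^T U · c = U^T v for the coefficients: c = (6/5). The projection is proj_W(v) = U c.
Check: (v - proj_W(v)) · u_1 = 0  (should be 0).
Result: proj_W(v) = (6/5, 0, 12/5).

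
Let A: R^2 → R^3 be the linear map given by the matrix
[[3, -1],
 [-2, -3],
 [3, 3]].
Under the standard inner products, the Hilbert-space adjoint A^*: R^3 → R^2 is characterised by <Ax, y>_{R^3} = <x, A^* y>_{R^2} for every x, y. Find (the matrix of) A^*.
A^* = A^T =
[[3, -2, 3],
 [-1, -3, 3]]

For real matrices with standard dot products, the defining identity <Ax, y> = <x, A^* y> gives (Ax)^T y = x^T (A^*) y, i.e. x^T A^T y = x^T (A^*) y. Since this holds for all x, y, we must have A^* = A^T. Therefore
A^* =
[[3, -2, 3],
 [-1, -3, 3]].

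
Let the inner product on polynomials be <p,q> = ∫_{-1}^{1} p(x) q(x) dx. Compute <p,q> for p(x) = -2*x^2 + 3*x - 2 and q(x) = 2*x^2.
<p,q> = -64/15

Expand the product: p(x)·q(x) = -4*x^4 + 6*x^3 - 4*x^2.
∫_{-1}^{1} of each monomial x^k gives [2/(k+1) if k even, 0 if k odd]. Integrating term-by-term (or equivalently evaluating the antiderivative F(x) = -4*x^5/5 + 3*x^4/2 - 4*x^3/3 at the endpoints):
  F(1) − F(−1) = -19/30 − (109/30) = -64/15.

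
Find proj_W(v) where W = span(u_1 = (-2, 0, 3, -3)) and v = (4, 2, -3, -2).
proj_W(v) = (1, 0, -3/2, 3/2)

Set up U = [u_1 | ... | u_1] ∈ R^(4×1). The projector onto W = col(U) is P = U (U^T U)^(-1) U^T.
Compute U^T U =
  [22],
and U^T v = (-11).
Solve U^T U · c = U^T v for the coefficients: c = (-1/2). The projection is proj_W(v) = U c.
Check: (v - proj_W(v)) · u_1 = 0  (should be 0).
Result: proj_W(v) = (1, 0, -3/2, 3/2).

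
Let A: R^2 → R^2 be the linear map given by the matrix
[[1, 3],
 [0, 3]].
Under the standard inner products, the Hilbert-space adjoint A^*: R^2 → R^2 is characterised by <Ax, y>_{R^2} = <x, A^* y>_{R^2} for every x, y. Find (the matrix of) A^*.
A^* = A^T =
[[1, 0],
 [3, 3]]

For real matrices with standard dot products, the defining identity <Ax, y> = <x, A^* y> gives (Ax)^T y = x^T (A^*) y, i.e. x^T A^T y = x^T (A^*) y. Since this holds for all x, y, we must have A^* = A^T. Therefore
A^* =
[[1, 0],
 [3, 3]].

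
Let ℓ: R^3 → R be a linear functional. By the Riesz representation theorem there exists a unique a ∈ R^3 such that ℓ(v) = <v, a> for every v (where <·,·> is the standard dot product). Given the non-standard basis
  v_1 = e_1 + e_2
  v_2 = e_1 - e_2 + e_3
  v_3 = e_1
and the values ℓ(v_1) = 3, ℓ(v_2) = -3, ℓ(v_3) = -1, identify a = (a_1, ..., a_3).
a = (-1, 4, 2)

Write a = (a_1, ..., a_3) in the standard basis. For each basis vector v_i, ℓ(v_i) = <v_i, a> is a linear equation in the a_j's. Collect the n equations into a matrix system V a = ℓ, where row i of V is v_i (expressed in the standard basis). Since V is invertible (lower-triangular with 1s on the diagonal, up to permutation), solve by back-substitution:
  V =
[[1, 1, 0],
 [1, -1, 1],
 [1, 0, 0]]
  V a = (3, -3, -1)
Solving gives a = (-1, 4, 2).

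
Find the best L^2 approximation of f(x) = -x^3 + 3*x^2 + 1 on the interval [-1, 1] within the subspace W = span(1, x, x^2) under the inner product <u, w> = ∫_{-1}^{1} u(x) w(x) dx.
g(x) = 3*x^2 - 3*x/5 + 1

The best approximation g ∈ W is the orthogonal projection of f onto W. Writing g = a_0 + a_1 x + a_2 x^2, the coefficients solve the normal equations G · a = b where
  G_{ij} = <φ_i, φ_j> and b_i = <f, φ_i>, with φ_0 = 1, φ_1 = x, φ_2 = x^2.
G =
  [2, 0, 2/3]
  [0, 2/3, 0]
  [2/3, 0, 2/5],
b = (4, -2/5, 28/15).
Solving gives a_0 = 1, a_1 = -3/5, a_2 = 3, so
  g(x) = 3*x^2 - 3*x/5 + 1.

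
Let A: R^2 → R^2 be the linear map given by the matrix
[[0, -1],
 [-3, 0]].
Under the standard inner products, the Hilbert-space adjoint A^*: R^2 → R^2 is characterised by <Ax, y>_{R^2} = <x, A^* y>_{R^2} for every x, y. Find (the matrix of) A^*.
A^* = A^T =
[[0, -3],
 [-1, 0]]

For real matrices with standard dot products, the defining identity <Ax, y> = <x, A^* y> gives (Ax)^T y = x^T (A^*) y, i.e. x^T A^T y = x^T (A^*) y. Since this holds for all x, y, we must have A^* = A^T. Therefore
A^* =
[[0, -3],
 [-1, 0]].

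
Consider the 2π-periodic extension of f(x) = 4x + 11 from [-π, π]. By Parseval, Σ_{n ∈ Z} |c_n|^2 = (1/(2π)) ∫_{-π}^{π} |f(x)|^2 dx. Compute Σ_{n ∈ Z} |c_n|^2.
Σ |c_n|^2 = 16π^2/3 + 121

Expand and integrate term by term over [-π, π]:
  ∫ (4x)^2 dx = 16·(2π^3/3); ∫ 2·4·(11)·x dx = 0 (odd integrand); ∫ 11^2 dx = 121·2π.
So (1/(2π)) ∫_{-π}^{π} (4x + 11)^2 dx = 16π^2/3 + 121 = 16π^2/3 + 121.
Parseval ⇒ Σ |c_n|^2 = 16π^2/3 + 121.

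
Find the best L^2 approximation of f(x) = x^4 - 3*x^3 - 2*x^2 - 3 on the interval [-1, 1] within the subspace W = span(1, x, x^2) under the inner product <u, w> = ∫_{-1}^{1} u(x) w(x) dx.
g(x) = -8*x^2/7 - 9*x/5 - 108/35

The best approximation g ∈ W is the orthogonal projection of f onto W. Writing g = a_0 + a_1 x + a_2 x^2, the coefficients solve the normal equations G · a = b where
  G_{ij} = <φ_i, φ_j> and b_i = <f, φ_i>, with φ_0 = 1, φ_1 = x, φ_2 = x^2.
G =
  [2, 0, 2/3]
  [0, 2/3, 0]
  [2/3, 0, 2/5],
b = (-104/15, -6/5, -88/35).
Solving gives a_0 = -108/35, a_1 = -9/5, a_2 = -8/7, so
  g(x) = -8*x^2/7 - 9*x/5 - 108/35.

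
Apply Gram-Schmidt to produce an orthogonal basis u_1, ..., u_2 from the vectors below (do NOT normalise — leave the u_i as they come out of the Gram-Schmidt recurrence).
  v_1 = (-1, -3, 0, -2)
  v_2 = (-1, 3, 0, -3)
Orthogonal basis:
  u_1 = (-1, -3, 0, -2)
  u_2 = (-8/7, 18/7, 0, -23/7)

Apply the Gram-Schmidt recurrence
  u_1 = v_1
  u_i = v_i − Σ_{j<i} ((v_i · u_j) / (u_j · u_j)) · u_j.

Step by step this gives:
  u_1 = (-1, -3, 0, -2)
  u_2 = (-8/7, 18/7, 0, -23/7)

Orthogonality check:
  u_2 · u_1 = 0 (should be 0)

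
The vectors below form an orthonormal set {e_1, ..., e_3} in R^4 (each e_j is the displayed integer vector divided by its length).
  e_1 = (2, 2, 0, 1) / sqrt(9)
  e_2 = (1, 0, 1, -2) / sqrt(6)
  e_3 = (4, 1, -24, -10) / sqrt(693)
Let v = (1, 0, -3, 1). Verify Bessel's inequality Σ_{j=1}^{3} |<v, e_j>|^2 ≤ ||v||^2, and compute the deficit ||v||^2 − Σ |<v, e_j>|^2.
Σ |<v, e_j>|^2 = 209/21; ||v||^2 = 11; deficit = 22/21

Write each e_j = u_j / sqrt(<u_j, u_j>) where u_j is the displayed integer vector. Then <v, e_j> = <v, u_j> / sqrt(<u_j, u_j>), so |<v, e_j>|^2 = <v, u_j>^2 / <u_j, u_j>.
Coefficients: <v, e_1> = 3/sqrt(9), <v, e_2> = -4/sqrt(6), <v, e_3> = 66/sqrt(693).
Square and sum: Σ |<v, e_j>|^2 = 209/21.
Compute ||v||^2 = v·v = 11.
Deficit = 11 − 209/21 = 22/21 ≥ 0, confirming Bessel's inequality. (The deficit equals ||v − Σ <v,e_j> e_j||^2, the squared distance from v to span{e_j}.)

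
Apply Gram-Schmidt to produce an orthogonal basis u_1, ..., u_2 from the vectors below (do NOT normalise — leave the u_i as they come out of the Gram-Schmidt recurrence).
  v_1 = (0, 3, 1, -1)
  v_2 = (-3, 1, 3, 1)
Orthogonal basis:
  u_1 = (0, 3, 1, -1)
  u_2 = (-3, -4/11, 28/11, 16/11)

Apply the Gram-Schmidt recurrence
  u_1 = v_1
  u_i = v_i − Σ_{j<i} ((v_i · u_j) / (u_j · u_j)) · u_j.

Step by step this gives:
  u_1 = (0, 3, 1, -1)
  u_2 = (-3, -4/11, 28/11, 16/11)

Orthogonality check:
  u_2 · u_1 = 0 (should be 0)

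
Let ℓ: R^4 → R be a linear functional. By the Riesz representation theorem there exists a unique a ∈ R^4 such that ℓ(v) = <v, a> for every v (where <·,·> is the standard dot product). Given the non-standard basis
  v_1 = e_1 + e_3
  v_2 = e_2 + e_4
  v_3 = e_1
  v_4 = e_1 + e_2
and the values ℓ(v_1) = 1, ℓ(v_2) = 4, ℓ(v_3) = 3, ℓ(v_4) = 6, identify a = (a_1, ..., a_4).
a = (3, 3, -2, 1)

Write a = (a_1, ..., a_4) in the standard basis. For each basis vector v_i, ℓ(v_i) = <v_i, a> is a linear equation in the a_j's. Collect the n equations into a matrix system V a = ℓ, where row i of V is v_i (expressed in the standard basis). Since V is invertible (lower-triangular with 1s on the diagonal, up to permutation), solve by back-substitution:
  V =
[[1, 0, 1, 0],
 [0, 1, 0, 1],
 [1, 0, 0, 0],
 [1, 1, 0, 0]]
  V a = (1, 4, 3, 6)
Solving gives a = (3, 3, -2, 1).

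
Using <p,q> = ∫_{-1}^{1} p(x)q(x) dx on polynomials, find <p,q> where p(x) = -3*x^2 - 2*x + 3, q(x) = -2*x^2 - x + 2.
<p,q> = 116/15

Expand the product: p(x)·q(x) = 6*x^4 + 7*x^3 - 10*x^2 - 7*x + 6.
∫_{-1}^{1} of each monomial x^k gives [2/(k+1) if k even, 0 if k odd]. Integrating term-by-term (or equivalently evaluating the antiderivative F(x) = 6*x^5/5 + 7*x^4/4 - 10*x^3/3 - 7*x^2/2 + 6*x at the endpoints):
  F(1) − F(−1) = 127/60 − (-337/60) = 116/15.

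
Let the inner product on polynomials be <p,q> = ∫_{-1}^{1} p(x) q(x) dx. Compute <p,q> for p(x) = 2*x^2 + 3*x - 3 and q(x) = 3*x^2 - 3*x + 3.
<p,q> = -118/5

Expand the product: p(x)·q(x) = 6*x^4 + 3*x^3 - 12*x^2 + 18*x - 9.
∫_{-1}^{1} of each monomial x^k gives [2/(k+1) if k even, 0 if k odd]. Integrating term-by-term (or equivalently evaluating the antiderivative F(x) = 6*x^5/5 + 3*x^4/4 - 4*x^3 + 9*x^2 - 9*x at the endpoints):
  F(1) − F(−1) = -41/20 − (431/20) = -118/5.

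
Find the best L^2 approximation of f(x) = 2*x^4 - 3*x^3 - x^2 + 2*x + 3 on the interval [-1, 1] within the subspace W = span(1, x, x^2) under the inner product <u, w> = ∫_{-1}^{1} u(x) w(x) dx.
g(x) = 5*x^2/7 + x/5 + 99/35

The best approximation g ∈ W is the orthogonal projection of f onto W. Writing g = a_0 + a_1 x + a_2 x^2, the coefficients solve the normal equations G · a = b where
  G_{ij} = <φ_i, φ_j> and b_i = <f, φ_i>, with φ_0 = 1, φ_1 = x, φ_2 = x^2.
G =
  [2, 0, 2/3]
  [0, 2/3, 0]
  [2/3, 0, 2/5],
b = (92/15, 2/15, 76/35).
Solving gives a_0 = 99/35, a_1 = 1/5, a_2 = 5/7, so
  g(x) = 5*x^2/7 + x/5 + 99/35.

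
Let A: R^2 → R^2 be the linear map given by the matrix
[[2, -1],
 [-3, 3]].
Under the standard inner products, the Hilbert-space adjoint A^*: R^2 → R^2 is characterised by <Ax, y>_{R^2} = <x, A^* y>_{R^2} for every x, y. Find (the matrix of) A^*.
A^* = A^T =
[[2, -3],
 [-1, 3]]

For real matrices with standard dot products, the defining identity <Ax, y> = <x, A^* y> gives (Ax)^T y = x^T (A^*) y, i.e. x^T A^T y = x^T (A^*) y. Since this holds for all x, y, we must have A^* = A^T. Therefore
A^* =
[[2, -3],
 [-1, 3]].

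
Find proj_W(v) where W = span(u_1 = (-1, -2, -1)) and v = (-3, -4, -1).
proj_W(v) = (-2, -4, -2)

Set up U = [u_1 | ... | u_1] ∈ R^(3×1). The projector onto W = col(U) is P = U (U^T U)^(-1) U^T.
Compute U^T U =
  [6],
and U^T v = (12).
Solve U^T U · c = U^T v for the coefficients: c = (2). The projection is proj_W(v) = U c.
Check: (v - proj_W(v)) · u_1 = 0  (should be 0).
Result: proj_W(v) = (-2, -4, -2).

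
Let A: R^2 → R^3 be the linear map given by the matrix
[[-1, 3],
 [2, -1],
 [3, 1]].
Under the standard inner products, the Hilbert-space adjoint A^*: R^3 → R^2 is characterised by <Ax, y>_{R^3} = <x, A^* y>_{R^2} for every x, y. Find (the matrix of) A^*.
A^* = A^T =
[[-1, 2, 3],
 [3, -1, 1]]

For real matrices with standard dot products, the defining identity <Ax, y> = <x, A^* y> gives (Ax)^T y = x^T (A^*) y, i.e. x^T A^T y = x^T (A^*) y. Since this holds for all x, y, we must have A^* = A^T. Therefore
A^* =
[[-1, 2, 3],
 [3, -1, 1]].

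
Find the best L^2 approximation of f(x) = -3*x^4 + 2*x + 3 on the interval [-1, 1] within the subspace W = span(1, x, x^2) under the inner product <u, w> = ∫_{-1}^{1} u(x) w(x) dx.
g(x) = -18*x^2/7 + 2*x + 114/35

The best approximation g ∈ W is the orthogonal projection of f onto W. Writing g = a_0 + a_1 x + a_2 x^2, the coefficients solve the normal equations G · a = b where
  G_{ij} = <φ_i, φ_j> and b_i = <f, φ_i>, with φ_0 = 1, φ_1 = x, φ_2 = x^2.
G =
  [2, 0, 2/3]
  [0, 2/3, 0]
  [2/3, 0, 2/5],
b = (24/5, 4/3, 8/7).
Solving gives a_0 = 114/35, a_1 = 2, a_2 = -18/7, so
  g(x) = -18*x^2/7 + 2*x + 114/35.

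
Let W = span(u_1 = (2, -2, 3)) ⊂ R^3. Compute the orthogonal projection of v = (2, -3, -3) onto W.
proj_W(v) = (2/17, -2/17, 3/17)

Set up U = [u_1 | ... | u_1] ∈ R^(3×1). The projector onto W = col(U) is P = U (U^T U)^(-1) U^T.
Compute U^T U =
  [17],
and U^T v = (1).
Solve U^T U · c = U^T v for the coefficients: c = (1/17). The projection is proj_W(v) = U c.
Check: (v - proj_W(v)) · u_1 = 0  (should be 0).
Result: proj_W(v) = (2/17, -2/17, 3/17).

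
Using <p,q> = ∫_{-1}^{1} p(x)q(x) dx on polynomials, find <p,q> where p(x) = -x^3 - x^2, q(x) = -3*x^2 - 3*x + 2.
<p,q> = 16/15

Expand the product: p(x)·q(x) = 3*x^5 + 6*x^4 + x^3 - 2*x^2.
∫_{-1}^{1} of each monomial x^k gives [2/(k+1) if k even, 0 if k odd]. Integrating term-by-term (or equivalently evaluating the antiderivative F(x) = x^6/2 + 6*x^5/5 + x^4/4 - 2*x^3/3 at the endpoints):
  F(1) − F(−1) = 77/60 − (13/60) = 16/15.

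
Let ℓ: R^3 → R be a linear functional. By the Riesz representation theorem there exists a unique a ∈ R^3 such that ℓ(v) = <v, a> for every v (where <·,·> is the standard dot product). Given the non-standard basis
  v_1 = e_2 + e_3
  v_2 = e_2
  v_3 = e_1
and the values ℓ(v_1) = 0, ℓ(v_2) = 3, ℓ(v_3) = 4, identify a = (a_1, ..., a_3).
a = (4, 3, -3)

Write a = (a_1, ..., a_3) in the standard basis. For each basis vector v_i, ℓ(v_i) = <v_i, a> is a linear equation in the a_j's. Collect the n equations into a matrix system V a = ℓ, where row i of V is v_i (expressed in the standard basis). Since V is invertible (lower-triangular with 1s on the diagonal, up to permutation), solve by back-substitution:
  V =
[[0, 1, 1],
 [0, 1, 0],
 [1, 0, 0]]
  V a = (0, 3, 4)
Solving gives a = (4, 3, -3).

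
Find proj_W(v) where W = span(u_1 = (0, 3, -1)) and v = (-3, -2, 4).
proj_W(v) = (0, -3, 1)

Set up U = [u_1 | ... | u_1] ∈ R^(3×1). The projector onto W = col(U) is P = U (U^T U)^(-1) U^T.
Compute U^T U =
  [10],
and U^T v = (-10).
Solve U^T U · c = U^T v for the coefficients: c = (-1). The projection is proj_W(v) = U c.
Check: (v - proj_W(v)) · u_1 = 0  (should be 0).
Result: proj_W(v) = (0, -3, 1).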